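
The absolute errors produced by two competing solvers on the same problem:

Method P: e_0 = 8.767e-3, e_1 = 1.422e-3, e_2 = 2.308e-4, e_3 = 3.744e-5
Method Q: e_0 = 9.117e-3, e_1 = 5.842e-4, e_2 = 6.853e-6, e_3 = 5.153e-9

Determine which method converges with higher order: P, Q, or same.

Method P: p ≈ ln(3.744e-5/2.308e-4)/ln(2.308e-4/1.422e-3) ≈ 1.00.
Method Q: p ≈ ln(5.153e-9/6.853e-6)/ln(6.853e-6/5.842e-4) ≈ 1.62.
Method Q has the higher order (≈1.6 vs ≈1.0).

Q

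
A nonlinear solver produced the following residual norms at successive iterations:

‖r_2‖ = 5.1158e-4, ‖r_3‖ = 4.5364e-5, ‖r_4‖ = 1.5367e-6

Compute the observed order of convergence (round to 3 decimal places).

p ≈ ln(‖r_4‖/‖r_3‖) / ln(‖r_3‖/‖r_2‖)
  = ln(1.5367e-6/4.5364e-5) / ln(4.5364e-5/5.1158e-4)
  = ln(0.0338749) / ln(0.0886743)
  = -3.385081 / -2.422785 ≈ 1.397186

1.397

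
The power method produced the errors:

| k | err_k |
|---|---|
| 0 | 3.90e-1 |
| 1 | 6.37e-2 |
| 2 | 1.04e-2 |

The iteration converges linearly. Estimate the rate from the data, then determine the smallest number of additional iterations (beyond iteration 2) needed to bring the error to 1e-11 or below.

12

Rate ρ ≈ err_2/err_1 = 1.04e-2/6.37e-2 = 0.1633.
After j more steps, err_{2+j} ≈ 1.04e-2·ρ^j; need ρ^j ≤ 1e-11/1.04e-2 = 9.61538e-10.
j ≥ ln(9.61538e-10)/ln(0.1633) = -20.7625/-1.81217 = 11.457.
So 12 more iterations are needed.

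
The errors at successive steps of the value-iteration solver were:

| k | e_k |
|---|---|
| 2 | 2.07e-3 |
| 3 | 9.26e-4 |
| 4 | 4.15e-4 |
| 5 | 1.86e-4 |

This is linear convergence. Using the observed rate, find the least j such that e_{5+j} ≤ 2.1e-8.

12

Rate ρ ≈ e_5/e_4 = 1.86e-4/4.15e-4 = 0.4482.
After j more steps, e_{5+j} ≈ 1.86e-4·ρ^j; need ρ^j ≤ 2.1e-8/1.86e-4 = 0.000112903.
j ≥ ln(0.000112903)/ln(0.4482) = -9.0890/-0.80252 = 11.326.
So 12 more iterations are needed.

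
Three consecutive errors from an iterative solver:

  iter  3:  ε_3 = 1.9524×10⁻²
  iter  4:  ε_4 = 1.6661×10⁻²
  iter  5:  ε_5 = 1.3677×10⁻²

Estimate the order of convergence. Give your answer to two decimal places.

1.24

p ≈ ln(ε_5/ε_4) / ln(ε_4/ε_3)
  = ln(1.3677×10⁻²/1.6661×10⁻²) / ln(1.6661×10⁻²/1.9524×10⁻²)
  = ln(0.820899) / ln(0.85336)
  = -0.19736 / -0.15857 ≈ 1.24462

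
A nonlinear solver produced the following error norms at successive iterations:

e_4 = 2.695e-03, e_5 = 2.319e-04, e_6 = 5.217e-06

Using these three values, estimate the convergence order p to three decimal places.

p ≈ ln(e_6/e_5) / ln(e_5/e_4)
  = ln(5.217e-06/2.319e-04) / ln(2.319e-04/2.695e-03)
  = ln(0.0224968) / ln(0.0860482)
  = -3.794382 / -2.452848 ≈ 1.546929

1.547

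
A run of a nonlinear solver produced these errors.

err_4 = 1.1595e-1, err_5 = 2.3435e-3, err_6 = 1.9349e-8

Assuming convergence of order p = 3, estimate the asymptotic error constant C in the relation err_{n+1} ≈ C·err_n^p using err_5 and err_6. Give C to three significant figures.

C ≈ err_6 / err_5^3
  = 1.9349e-8 / (2.3435e-3)^3
  = 1.9349e-8 / 1.28705e-08 ≈ 1.5034

1.50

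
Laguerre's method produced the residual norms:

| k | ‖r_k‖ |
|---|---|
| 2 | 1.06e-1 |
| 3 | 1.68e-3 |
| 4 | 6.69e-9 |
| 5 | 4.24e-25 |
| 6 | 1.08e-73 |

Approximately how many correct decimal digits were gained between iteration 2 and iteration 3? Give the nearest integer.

2

Digits gained ≈ log₁₀(‖r_2‖/‖r_3‖) = log₁₀(1.06e-1/1.68e-3) = log₁₀(63.0952) ≈ 1.800.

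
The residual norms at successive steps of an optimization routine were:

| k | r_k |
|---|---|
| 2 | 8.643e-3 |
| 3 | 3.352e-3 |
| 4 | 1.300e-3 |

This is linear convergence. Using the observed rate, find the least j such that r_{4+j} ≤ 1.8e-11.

Rate ρ ≈ r_4/r_3 = 1.300e-3/3.352e-3 = 0.3878.
After j more steps, r_{4+j} ≈ 1.300e-3·ρ^j; need ρ^j ≤ 1.8e-11/1.300e-3 = 1.38462e-08.
j ≥ ln(1.38462e-08)/ln(0.3878) = -18.0953/-0.94727 = 19.103.
So 20 more iterations are needed.

20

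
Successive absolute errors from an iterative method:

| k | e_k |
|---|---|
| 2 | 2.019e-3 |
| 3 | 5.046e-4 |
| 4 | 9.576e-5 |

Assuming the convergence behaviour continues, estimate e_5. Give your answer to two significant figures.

First estimate the order: p ≈ ln(e_4/e_3) / ln(e_3/e_2) = ln(9.576e-5/5.046e-4)/ln(5.046e-4/2.019e-3) = ln(0.189774)/ln(0.249926) ≈ 1.1986.
Then e_5 ≈ e_4·(e_4/e_3)^p = 9.576e-5·(0.189774)^1.1986 = 9.576e-5·0.136425 ≈ 1.306e-05.

1.3e-5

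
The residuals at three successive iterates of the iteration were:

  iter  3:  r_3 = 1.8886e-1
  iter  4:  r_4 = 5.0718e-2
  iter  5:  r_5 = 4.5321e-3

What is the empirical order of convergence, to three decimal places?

p ≈ ln(r_5/r_4) / ln(r_4/r_3)
  = ln(4.5321e-3/5.0718e-2) / ln(5.0718e-2/1.8886e-1)
  = ln(0.0893588) / ln(0.268548)
  = -2.415096 / -1.314726 ≈ 1.836958

1.837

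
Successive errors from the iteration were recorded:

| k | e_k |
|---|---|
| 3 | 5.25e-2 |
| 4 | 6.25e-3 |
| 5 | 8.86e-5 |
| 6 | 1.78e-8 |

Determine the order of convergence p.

2

Consecutive ratios: e_6/e_5 = 1.78e-8/8.86e-5 = 0.000200903, e_5/e_4 = 8.86e-5/6.25e-3 = 0.014176.
p ≈ ln(0.000200903)/ln(0.014176) = -8.5127/-4.2562 ≈ 2.00.
So the convergence is quadratic (order 2).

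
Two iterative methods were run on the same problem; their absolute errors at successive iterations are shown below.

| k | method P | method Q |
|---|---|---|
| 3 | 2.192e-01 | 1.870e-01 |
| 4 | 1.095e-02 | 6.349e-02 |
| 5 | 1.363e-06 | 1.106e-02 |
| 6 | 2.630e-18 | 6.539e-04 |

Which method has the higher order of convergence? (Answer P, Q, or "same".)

P

Method P: p ≈ ln(2.630e-18/1.363e-06)/ln(1.363e-06/1.095e-02) ≈ 3.00.
Method Q: p ≈ ln(6.539e-04/1.106e-02)/ln(1.106e-02/6.349e-02) ≈ 1.62.
Method P has the higher order (≈3.0 vs ≈1.6).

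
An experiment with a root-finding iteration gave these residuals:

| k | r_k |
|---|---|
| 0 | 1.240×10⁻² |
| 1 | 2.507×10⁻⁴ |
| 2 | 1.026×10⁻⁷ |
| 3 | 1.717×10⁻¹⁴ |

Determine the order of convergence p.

2

Consecutive ratios: r_3/r_2 = 1.717×10⁻¹⁴/1.026×10⁻⁷ = 1.67349e-07, r_2/r_1 = 1.026×10⁻⁷/2.507×10⁻⁴ = 0.000409254.
p ≈ ln(1.67349e-07)/ln(0.000409254) = -15.6032/-7.8012 ≈ 2.00.
So the convergence is quadratic (order 2).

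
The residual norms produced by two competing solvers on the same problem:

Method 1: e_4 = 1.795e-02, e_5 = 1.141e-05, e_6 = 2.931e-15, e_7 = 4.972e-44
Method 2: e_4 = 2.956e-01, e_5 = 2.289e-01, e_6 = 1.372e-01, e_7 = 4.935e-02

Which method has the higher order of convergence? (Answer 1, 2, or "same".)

Method 1: p ≈ ln(4.972e-44/2.931e-15)/ln(2.931e-15/1.141e-05) ≈ 3.00.
Method 2: p ≈ ln(4.935e-02/1.372e-01)/ln(1.372e-01/2.289e-01) ≈ 2.00.
Method 1 has the higher order (≈3.0 vs ≈2.0).

1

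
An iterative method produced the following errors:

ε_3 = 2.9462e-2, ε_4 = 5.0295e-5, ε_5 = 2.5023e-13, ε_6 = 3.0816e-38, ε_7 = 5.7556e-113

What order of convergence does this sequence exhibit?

3

Consecutive ratios: ε_7/ε_6 = 5.7556e-113/3.0816e-38 = 1.86773e-75, ε_6/ε_5 = 3.0816e-38/2.5023e-13 = 1.23151e-25.
p ≈ ln(1.86773e-75)/ln(1.23151e-25) = -172.0692/-57.3564 ≈ 3.00.
So the convergence is cubic (order 3).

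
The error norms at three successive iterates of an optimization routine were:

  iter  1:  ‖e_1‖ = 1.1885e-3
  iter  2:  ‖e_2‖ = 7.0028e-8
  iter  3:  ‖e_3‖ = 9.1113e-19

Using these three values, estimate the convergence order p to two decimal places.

2.57

p ≈ ln(‖e_3‖/‖e_2‖) / ln(‖e_2‖/‖e_1‖)
  = ln(9.1113e-19/7.0028e-8) / ln(7.0028e-8/1.1885e-3)
  = ln(1.30109e-11) / ln(5.89213e-05)
  = -25.06523 / -9.73931 ≈ 2.57361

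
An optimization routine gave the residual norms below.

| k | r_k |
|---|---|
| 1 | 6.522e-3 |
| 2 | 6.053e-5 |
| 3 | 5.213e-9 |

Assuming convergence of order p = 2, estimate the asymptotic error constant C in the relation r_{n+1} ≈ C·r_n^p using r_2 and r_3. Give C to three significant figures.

1.42

C ≈ r_3 / r_2^2
  = 5.213e-9 / (6.053e-5)^2
  = 5.213e-9 / 3.66388e-09 ≈ 1.4228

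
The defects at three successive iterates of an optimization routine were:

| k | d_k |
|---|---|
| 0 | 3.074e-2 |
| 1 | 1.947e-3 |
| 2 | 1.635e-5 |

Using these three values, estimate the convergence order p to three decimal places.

p ≈ ln(d_2/d_1) / ln(d_1/d_0)
  = ln(1.635e-5/1.947e-3) / ln(1.947e-3/3.074e-2)
  = ln(0.00839753) / ln(0.0633377)
  = -4.779818 / -2.759275 ≈ 1.732273

1.732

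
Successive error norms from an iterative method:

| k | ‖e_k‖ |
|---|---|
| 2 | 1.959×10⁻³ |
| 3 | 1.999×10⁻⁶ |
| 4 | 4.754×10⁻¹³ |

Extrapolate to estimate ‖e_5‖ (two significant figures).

First estimate the order: p ≈ ln(‖e_4‖/‖e_3‖) / ln(‖e_3‖/‖e_2‖) = ln(4.754×10⁻¹³/1.999×10⁻⁶)/ln(1.999×10⁻⁶/1.959×10⁻³) = ln(2.37819e-07)/ln(0.00102042) ≈ 2.2144.
Then ‖e_5‖ ≈ ‖e_4‖·(‖e_4‖/‖e_3‖)^p = 4.754×10⁻¹³·(2.37819e-07)^2.2144 = 4.754×10⁻¹³·2.14961e-15 ≈ 1.022e-27.

1.0e-27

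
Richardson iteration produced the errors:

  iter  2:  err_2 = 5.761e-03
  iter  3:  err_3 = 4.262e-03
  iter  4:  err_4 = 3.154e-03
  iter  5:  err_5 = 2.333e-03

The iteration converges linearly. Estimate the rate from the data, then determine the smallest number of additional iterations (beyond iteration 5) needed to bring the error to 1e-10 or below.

57

Rate ρ ≈ err_5/err_4 = 2.333e-03/3.154e-03 = 0.7397.
After j more steps, err_{5+j} ≈ 2.333e-03·ρ^j; need ρ^j ≤ 1e-10/2.333e-03 = 4.28633e-08.
j ≥ ln(4.28633e-08)/ln(0.7397) = -16.9652/-0.30151 = 56.267.
So 57 more iterations are needed.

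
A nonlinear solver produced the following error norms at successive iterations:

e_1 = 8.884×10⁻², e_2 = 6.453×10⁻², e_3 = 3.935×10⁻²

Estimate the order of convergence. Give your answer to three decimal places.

1.547

p ≈ ln(e_3/e_2) / ln(e_2/e_1)
  = ln(3.935×10⁻²/6.453×10⁻²) / ln(6.453×10⁻²/8.884×10⁻²)
  = ln(0.609794) / ln(0.726362)
  = -0.494634 / -0.319707 ≈ 1.547148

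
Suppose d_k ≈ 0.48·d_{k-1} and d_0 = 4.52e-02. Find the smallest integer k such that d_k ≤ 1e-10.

28

After k steps, d_k ≈ 4.52e-02·0.48^k.
Need 0.48^k ≤ 1e-10/4.52e-02 = 2.21239e-09.
k ≥ ln(2.21239e-09)/ln(0.48) = -19.9292/-0.73397 = 27.153.
Smallest integer k = 28.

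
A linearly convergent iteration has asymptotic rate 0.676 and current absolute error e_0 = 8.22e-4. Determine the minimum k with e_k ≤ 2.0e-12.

51

After k steps, e_k ≈ 8.22e-4·0.676^k.
Need 0.676^k ≤ 2.0e-12/8.22e-4 = 2.43309e-09.
k ≥ ln(2.43309e-09)/ln(0.676) = -19.8341/-0.39156 = 50.654.
Smallest integer k = 51.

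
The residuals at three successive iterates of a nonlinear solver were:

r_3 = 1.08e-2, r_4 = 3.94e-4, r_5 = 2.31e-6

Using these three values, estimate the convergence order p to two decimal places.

1.55

p ≈ ln(r_5/r_4) / ln(r_4/r_3)
  = ln(2.31e-6/3.94e-4) / ln(3.94e-4/1.08e-2)
  = ln(0.00586294) / ln(0.0364815)
  = -5.13910 / -3.31095 ≈ 1.55215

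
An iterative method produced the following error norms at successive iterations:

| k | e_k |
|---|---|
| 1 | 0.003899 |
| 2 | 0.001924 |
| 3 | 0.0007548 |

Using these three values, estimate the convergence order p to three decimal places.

1.325

p ≈ ln(e_3/e_2) / ln(e_2/e_1)
  = ln(0.0007548/0.001924) / ln(0.001924/0.003899)
  = ln(0.392308) / ln(0.49346)
  = -0.935708 / -0.706313 ≈ 1.324778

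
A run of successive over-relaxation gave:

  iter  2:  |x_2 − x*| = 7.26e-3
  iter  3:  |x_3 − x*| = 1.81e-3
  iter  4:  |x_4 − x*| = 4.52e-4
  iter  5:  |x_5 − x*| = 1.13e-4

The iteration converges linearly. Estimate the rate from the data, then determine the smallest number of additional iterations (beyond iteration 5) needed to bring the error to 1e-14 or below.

17

Rate ρ ≈ |x_5 − x*|/|x_4 − x*| = 1.13e-4/4.52e-4 = 0.2500.
After j more steps, |x_{5+j} − x*| ≈ 1.13e-4·ρ^j; need ρ^j ≤ 1e-14/1.13e-4 = 8.84956e-11.
j ≥ ln(8.84956e-11)/ln(0.2500) = -23.1481/-1.38629 = 16.698.
So 17 more iterations are needed.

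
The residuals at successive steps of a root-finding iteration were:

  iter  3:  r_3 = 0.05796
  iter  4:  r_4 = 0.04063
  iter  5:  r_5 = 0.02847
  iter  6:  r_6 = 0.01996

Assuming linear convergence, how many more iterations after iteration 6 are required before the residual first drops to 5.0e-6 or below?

Rate ρ ≈ r_6/r_5 = 0.01996/0.02847 = 0.7011.
After j more steps, r_{6+j} ≈ 0.01996·ρ^j; need ρ^j ≤ 5.0e-6/0.01996 = 0.000250501.
j ≥ ln(0.000250501)/ln(0.7011) = -8.2920/-0.35510 = 23.351.
So 24 more iterations are needed.

24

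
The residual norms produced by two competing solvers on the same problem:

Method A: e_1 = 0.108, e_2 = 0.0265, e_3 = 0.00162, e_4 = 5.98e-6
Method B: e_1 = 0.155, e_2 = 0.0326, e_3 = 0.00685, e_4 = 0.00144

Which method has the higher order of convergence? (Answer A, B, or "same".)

A

Method A: p ≈ ln(5.98e-6/0.00162)/ln(0.00162/0.0265) ≈ 2.00.
Method B: p ≈ ln(0.00144/0.00685)/ln(0.00685/0.0326) ≈ 1.00.
Method A has the higher order (≈2.0 vs ≈1.0).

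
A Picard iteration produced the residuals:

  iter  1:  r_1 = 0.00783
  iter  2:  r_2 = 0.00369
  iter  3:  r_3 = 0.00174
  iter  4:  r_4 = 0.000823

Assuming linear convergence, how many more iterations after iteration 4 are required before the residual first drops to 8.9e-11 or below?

Rate ρ ≈ r_4/r_3 = 0.000823/0.00174 = 0.4730.
After j more steps, r_{4+j} ≈ 0.000823·ρ^j; need ρ^j ≤ 8.9e-11/0.000823 = 1.08141e-07.
j ≥ ln(1.08141e-07)/ln(0.4730) = -16.0398/-0.74866 = 21.425.
So 22 more iterations are needed.

22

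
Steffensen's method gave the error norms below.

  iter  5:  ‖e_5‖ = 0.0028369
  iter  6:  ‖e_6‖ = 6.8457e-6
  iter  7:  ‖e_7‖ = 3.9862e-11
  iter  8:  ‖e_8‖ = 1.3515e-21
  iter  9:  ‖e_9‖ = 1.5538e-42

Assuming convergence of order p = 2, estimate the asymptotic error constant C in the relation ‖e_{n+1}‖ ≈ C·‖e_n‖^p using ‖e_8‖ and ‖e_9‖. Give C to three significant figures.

C ≈ ‖e_9‖ / ‖e_8‖^2
  = 1.5538e-42 / (1.3515e-21)^2
  = 1.5538e-42 / 1.82655e-42 ≈ 0.85067

0.851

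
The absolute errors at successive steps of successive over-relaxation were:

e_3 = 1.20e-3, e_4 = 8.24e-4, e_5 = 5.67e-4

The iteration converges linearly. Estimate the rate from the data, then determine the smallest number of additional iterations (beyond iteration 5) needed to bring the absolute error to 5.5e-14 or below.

62

Rate ρ ≈ e_5/e_4 = 5.67e-4/8.24e-4 = 0.6881.
After j more steps, e_{5+j} ≈ 5.67e-4·ρ^j; need ρ^j ≤ 5.5e-14/5.67e-4 = 9.70018e-11.
j ≥ ln(9.70018e-11)/ln(0.6881) = -23.0563/-0.37382 = 61.678.
So 62 more iterations are needed.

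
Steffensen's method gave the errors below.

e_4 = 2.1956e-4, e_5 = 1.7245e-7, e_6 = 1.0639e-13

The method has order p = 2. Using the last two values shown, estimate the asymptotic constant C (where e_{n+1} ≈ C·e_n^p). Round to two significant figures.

3.6

C ≈ e_6 / e_5^2
  = 1.0639e-13 / (1.7245e-7)^2
  = 1.0639e-13 / 2.9739e-14 ≈ 3.5775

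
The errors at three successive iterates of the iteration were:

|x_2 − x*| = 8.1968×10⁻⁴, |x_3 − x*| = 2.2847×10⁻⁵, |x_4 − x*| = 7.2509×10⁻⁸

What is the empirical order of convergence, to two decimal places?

1.61

p ≈ ln(|x_4 − x*|/|x_3 − x*|) / ln(|x_3 − x*|/|x_2 − x*|)
  = ln(7.2509×10⁻⁸/2.2847×10⁻⁵) / ln(2.2847×10⁻⁵/8.1968×10⁻⁴)
  = ln(0.00317368) / ln(0.0278731)
  = -5.75286 / -3.58009 ≈ 1.60690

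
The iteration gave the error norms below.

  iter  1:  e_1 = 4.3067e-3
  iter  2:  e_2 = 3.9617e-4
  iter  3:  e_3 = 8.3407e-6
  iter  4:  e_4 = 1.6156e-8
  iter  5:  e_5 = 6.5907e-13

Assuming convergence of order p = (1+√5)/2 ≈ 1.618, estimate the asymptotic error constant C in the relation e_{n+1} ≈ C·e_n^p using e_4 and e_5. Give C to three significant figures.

C ≈ e_5 / e_4^1.618
  = 6.5907e-13 / (1.6156e-8)^1.618
  = 6.5907e-13 / 2.4722e-13 ≈ 2.6659

2.67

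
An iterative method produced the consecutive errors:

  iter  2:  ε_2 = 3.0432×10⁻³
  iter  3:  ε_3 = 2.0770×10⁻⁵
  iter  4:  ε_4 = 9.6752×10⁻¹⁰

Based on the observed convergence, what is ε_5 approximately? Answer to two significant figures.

2.1e-18

First estimate the order: p ≈ ln(ε_4/ε_3) / ln(ε_3/ε_2) = ln(9.6752×10⁻¹⁰/2.0770×10⁻⁵)/ln(2.0770×10⁻⁵/3.0432×10⁻³) = ln(4.65826e-05)/ln(0.00682505) ≈ 2.0000.
Then ε_5 ≈ ε_4·(ε_4/ε_3)^p = 9.6752×10⁻¹⁰·(4.65826e-05)^2.0000 = 9.6752×10⁻¹⁰·2.16994e-09 ≈ 2.099e-18.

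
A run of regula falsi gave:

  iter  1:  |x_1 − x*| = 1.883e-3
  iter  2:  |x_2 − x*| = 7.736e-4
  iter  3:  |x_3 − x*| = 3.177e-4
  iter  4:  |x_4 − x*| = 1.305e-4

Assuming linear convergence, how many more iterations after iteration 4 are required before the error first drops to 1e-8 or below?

Rate ρ ≈ |x_4 − x*|/|x_3 − x*| = 1.305e-4/3.177e-4 = 0.4108.
After j more steps, |x_{4+j} − x*| ≈ 1.305e-4·ρ^j; need ρ^j ≤ 1e-8/1.305e-4 = 7.66284e-05.
j ≥ ln(7.66284e-05)/ln(0.4108) = -9.4765/-0.88965 = 10.652.
So 11 more iterations are needed.

11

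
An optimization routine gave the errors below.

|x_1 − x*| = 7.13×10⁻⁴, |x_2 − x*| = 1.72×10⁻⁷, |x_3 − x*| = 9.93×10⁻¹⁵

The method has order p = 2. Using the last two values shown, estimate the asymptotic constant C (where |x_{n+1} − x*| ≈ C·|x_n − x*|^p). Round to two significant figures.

C ≈ |x_3 − x*| / |x_2 − x*|^2
  = 9.93×10⁻¹⁵ / (1.72×10⁻⁷)^2
  = 9.93×10⁻¹⁵ / 2.9584e-14 ≈ 0.33565

0.34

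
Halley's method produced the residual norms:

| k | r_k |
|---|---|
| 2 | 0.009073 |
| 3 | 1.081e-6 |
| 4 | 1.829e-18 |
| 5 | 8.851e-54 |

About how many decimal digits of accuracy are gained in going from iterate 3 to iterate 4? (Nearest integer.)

12

Digits gained ≈ log₁₀(r_3/r_4) = log₁₀(1.081e-6/1.829e-18) = log₁₀(5.91033e+11) ≈ 11.772.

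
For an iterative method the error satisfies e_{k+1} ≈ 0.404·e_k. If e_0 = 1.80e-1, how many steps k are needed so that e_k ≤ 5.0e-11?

25

After k steps, e_k ≈ 1.80e-1·0.404^k.
Need 0.404^k ≤ 5.0e-11/1.80e-1 = 2.77778e-10.
k ≥ ln(2.77778e-10)/ln(0.404) = -22.0042/-0.90634 = 24.278.
Smallest integer k = 25.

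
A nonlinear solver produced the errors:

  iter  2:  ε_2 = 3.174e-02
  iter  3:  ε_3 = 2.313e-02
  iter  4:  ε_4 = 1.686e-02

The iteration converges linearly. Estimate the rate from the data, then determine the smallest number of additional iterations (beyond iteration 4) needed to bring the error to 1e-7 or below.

39

Rate ρ ≈ ε_4/ε_3 = 1.686e-02/2.313e-02 = 0.7289.
After j more steps, ε_{4+j} ≈ 1.686e-02·ρ^j; need ρ^j ≤ 1e-7/1.686e-02 = 5.9312e-06.
j ≥ ln(5.9312e-06)/ln(0.7289) = -12.0353/-0.31622 = 38.060.
So 39 more iterations are needed.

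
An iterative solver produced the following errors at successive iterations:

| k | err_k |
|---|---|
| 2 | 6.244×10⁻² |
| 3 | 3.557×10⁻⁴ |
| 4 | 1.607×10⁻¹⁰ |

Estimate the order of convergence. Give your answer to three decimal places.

2.827

p ≈ ln(err_4/err_3) / ln(err_3/err_2)
  = ln(1.607×10⁻¹⁰/3.557×10⁻⁴) / ln(3.557×10⁻⁴/6.244×10⁻²)
  = ln(4.51785e-07) / ln(0.00569667)
  = -14.610059 / -5.167873 ≈ 2.827093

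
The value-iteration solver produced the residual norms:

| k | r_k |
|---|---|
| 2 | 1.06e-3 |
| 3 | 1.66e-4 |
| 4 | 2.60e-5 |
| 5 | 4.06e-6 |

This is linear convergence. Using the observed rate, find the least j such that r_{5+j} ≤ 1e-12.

Rate ρ ≈ r_5/r_4 = 4.06e-6/2.60e-5 = 0.1562.
After j more steps, r_{5+j} ≈ 4.06e-6·ρ^j; need ρ^j ≤ 1e-12/4.06e-6 = 2.46305e-07.
j ≥ ln(2.46305e-07)/ln(0.1562) = -15.2167/-1.85662 = 8.196.
So 9 more iterations are needed.

9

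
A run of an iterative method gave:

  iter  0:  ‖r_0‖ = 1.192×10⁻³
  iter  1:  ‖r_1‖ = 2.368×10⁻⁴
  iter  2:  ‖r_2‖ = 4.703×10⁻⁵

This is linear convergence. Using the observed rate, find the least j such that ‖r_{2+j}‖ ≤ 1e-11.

Rate ρ ≈ ‖r_2‖/‖r_1‖ = 4.703×10⁻⁵/2.368×10⁻⁴ = 0.1986.
After j more steps, ‖r_{2+j}‖ ≈ 4.703×10⁻⁵·ρ^j; need ρ^j ≤ 1e-11/4.703×10⁻⁵ = 2.1263e-07.
j ≥ ln(2.1263e-07)/ln(0.1986) = -15.3637/-1.61646 = 9.505.
So 10 more iterations are needed.

10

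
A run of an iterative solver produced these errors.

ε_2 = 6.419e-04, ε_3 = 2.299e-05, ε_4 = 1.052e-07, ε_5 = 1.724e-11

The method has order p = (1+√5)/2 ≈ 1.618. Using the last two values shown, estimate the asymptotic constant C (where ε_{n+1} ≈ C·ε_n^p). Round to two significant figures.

C ≈ ε_5 / ε_4^1.618
  = 1.724e-11 / (1.052e-07)^1.618
  = 1.724e-11 / 5.12415e-12 ≈ 3.3645

3.4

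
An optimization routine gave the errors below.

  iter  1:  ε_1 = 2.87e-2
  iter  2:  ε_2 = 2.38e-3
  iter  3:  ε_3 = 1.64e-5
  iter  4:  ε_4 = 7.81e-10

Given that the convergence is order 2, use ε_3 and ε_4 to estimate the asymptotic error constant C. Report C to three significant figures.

C ≈ ε_4 / ε_3^2
  = 7.81e-10 / (1.64e-5)^2
  = 7.81e-10 / 2.6896e-10 ≈ 2.9038

2.90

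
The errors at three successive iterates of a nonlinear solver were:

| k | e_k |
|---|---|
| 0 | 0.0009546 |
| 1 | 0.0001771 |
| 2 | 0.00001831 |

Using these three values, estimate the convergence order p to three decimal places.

p ≈ ln(e_2/e_1) / ln(e_1/e_0)
  = ln(0.00001831/0.0001771) / ln(0.0001771/0.0009546)
  = ln(0.103388) / ln(0.185523)
  = -2.269266 / -1.684576 ≈ 1.347084

1.347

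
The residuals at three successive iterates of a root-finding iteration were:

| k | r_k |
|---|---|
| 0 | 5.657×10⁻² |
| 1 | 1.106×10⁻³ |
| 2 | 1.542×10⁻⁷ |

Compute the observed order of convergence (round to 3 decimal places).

2.256

p ≈ ln(r_2/r_1) / ln(r_1/r_0)
  = ln(1.542×10⁻⁷/1.106×10⁻³) / ln(1.106×10⁻³/5.657×10⁻²)
  = ln(0.000139421) / ln(0.019551)
  = -8.878012 / -3.934729 ≈ 2.256321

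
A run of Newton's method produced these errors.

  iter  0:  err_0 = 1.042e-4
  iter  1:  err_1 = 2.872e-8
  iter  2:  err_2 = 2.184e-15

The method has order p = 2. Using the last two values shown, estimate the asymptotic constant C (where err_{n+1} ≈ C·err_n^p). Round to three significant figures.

C ≈ err_2 / err_1^2
  = 2.184e-15 / (2.872e-8)^2
  = 2.184e-15 / 8.24838e-16 ≈ 2.6478

2.65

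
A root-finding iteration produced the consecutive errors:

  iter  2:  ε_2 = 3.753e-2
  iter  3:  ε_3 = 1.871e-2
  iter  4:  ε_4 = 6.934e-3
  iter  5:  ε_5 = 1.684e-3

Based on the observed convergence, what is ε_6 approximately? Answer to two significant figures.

First estimate the order: p ≈ ln(ε_5/ε_4) / ln(ε_4/ε_3) = ln(1.684e-3/6.934e-3)/ln(6.934e-3/1.871e-2) = ln(0.242861)/ln(0.370604) ≈ 1.4258.
Then ε_6 ≈ ε_5·(ε_5/ε_4)^p = 1.684e-3·(0.242861)^1.4258 = 1.684e-3·0.132936 ≈ 0.0002239.

2.2e-4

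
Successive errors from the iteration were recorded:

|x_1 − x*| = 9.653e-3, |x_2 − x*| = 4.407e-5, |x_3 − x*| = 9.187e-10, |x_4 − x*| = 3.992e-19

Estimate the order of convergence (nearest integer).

2

Consecutive ratios: |x_4 − x*|/|x_3 − x*| = 3.992e-19/9.187e-10 = 4.34527e-10, |x_3 − x*|/|x_2 − x*| = 9.187e-10/4.407e-5 = 2.08464e-05.
p ≈ ln(4.34527e-10)/ln(2.08464e-05) = -21.5568/-10.7783 ≈ 2.00.
So the convergence is quadratic (order 2).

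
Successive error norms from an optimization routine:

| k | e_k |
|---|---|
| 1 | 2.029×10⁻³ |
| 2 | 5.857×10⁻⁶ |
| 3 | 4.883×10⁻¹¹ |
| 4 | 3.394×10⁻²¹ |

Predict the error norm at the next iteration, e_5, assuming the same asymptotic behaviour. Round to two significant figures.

1.6e-41

First estimate the order: p ≈ ln(e_4/e_3) / ln(e_3/e_2) = ln(3.394×10⁻²¹/4.883×10⁻¹¹)/ln(4.883×10⁻¹¹/5.857×10⁻⁶) = ln(6.95065e-11)/ln(8.33703e-06) ≈ 2.0000.
Then e_5 ≈ e_4·(e_4/e_3)^p = 3.394×10⁻²¹·(6.95065e-11)^2.0000 = 3.394×10⁻²¹·4.83115e-21 ≈ 1.64e-41.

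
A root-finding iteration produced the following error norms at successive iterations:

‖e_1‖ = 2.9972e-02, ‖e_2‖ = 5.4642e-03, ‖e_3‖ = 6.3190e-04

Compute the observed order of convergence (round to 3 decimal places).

1.267

p ≈ ln(‖e_3‖/‖e_2‖) / ln(‖e_2‖/‖e_1‖)
  = ln(6.3190e-04/5.4642e-03) / ln(5.4642e-03/2.9972e-02)
  = ln(0.115644) / ln(0.18231)
  = -2.157239 / -1.702047 ≈ 1.267438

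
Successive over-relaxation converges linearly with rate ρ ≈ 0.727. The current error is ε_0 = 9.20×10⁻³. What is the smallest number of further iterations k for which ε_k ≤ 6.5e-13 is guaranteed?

74

After k steps, ε_k ≈ 9.20×10⁻³·0.727^k.
Need 0.727^k ≤ 6.5e-13/9.20×10⁻³ = 7.06522e-11.
k ≥ ln(7.06522e-11)/ln(0.727) = -23.3733/-0.31883 = 73.310.
Smallest integer k = 74.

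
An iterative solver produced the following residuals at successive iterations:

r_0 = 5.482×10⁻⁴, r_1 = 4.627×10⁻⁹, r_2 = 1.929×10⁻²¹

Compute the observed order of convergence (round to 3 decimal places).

2.440

p ≈ ln(r_2/r_1) / ln(r_1/r_0)
  = ln(1.929×10⁻²¹/4.627×10⁻⁹) / ln(4.627×10⁻⁹/5.482×10⁻⁴)
  = ln(4.16901e-13) / ln(8.44035e-06)
  = -28.505928 / -11.682487 ≈ 2.440056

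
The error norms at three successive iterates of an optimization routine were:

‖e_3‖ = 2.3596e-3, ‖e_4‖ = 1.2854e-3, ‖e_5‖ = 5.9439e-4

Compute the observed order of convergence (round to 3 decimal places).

p ≈ ln(‖e_5‖/‖e_4‖) / ln(‖e_4‖/‖e_3‖)
  = ln(5.9439e-4/1.2854e-3) / ln(1.2854e-3/2.3596e-3)
  = ln(0.462416) / ln(0.544753)
  = -0.771290 / -0.607423 ≈ 1.269774

1.270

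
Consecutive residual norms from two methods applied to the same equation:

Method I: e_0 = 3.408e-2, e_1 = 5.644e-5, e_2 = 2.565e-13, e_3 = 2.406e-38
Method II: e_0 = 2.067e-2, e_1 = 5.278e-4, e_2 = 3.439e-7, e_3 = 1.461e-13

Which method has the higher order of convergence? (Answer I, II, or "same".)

Method I: p ≈ ln(2.406e-38/2.565e-13)/ln(2.565e-13/5.644e-5) ≈ 3.00.
Method II: p ≈ ln(1.461e-13/3.439e-7)/ln(3.439e-7/5.278e-4) ≈ 2.00.
Method I has the higher order (≈3.0 vs ≈2.0).

I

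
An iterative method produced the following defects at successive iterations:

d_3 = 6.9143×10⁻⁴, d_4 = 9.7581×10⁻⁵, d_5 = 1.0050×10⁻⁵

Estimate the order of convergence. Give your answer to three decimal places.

p ≈ ln(d_5/d_4) / ln(d_4/d_3)
  = ln(1.0050×10⁻⁵/9.7581×10⁻⁵) / ln(9.7581×10⁻⁵/6.9143×10⁻⁴)
  = ln(0.102991) / ln(0.141129)
  = -2.273114 / -1.958081 ≈ 1.160889

1.161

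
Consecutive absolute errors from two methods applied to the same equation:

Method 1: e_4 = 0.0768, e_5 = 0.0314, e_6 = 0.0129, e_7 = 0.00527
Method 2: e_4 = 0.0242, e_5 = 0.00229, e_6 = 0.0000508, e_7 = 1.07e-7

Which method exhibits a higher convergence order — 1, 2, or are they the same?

Method 1: p ≈ ln(0.00527/0.0129)/ln(0.0129/0.0314) ≈ 1.01.
Method 2: p ≈ ln(1.07e-7/0.0000508)/ln(0.0000508/0.00229) ≈ 1.62.
Method 2 has the higher order (≈1.6 vs ≈1.0).

2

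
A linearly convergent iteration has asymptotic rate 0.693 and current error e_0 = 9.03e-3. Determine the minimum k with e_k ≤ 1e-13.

After k steps, e_k ≈ 9.03e-3·0.693^k.
Need 0.693^k ≤ 1e-13/9.03e-3 = 1.10742e-11.
k ≥ ln(1.10742e-11)/ln(0.693) = -25.2264/-0.36673 = 68.787.
Smallest integer k = 69.

69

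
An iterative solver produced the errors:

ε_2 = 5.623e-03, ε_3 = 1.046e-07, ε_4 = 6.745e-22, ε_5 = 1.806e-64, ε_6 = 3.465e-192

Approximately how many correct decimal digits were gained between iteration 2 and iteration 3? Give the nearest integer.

5

Digits gained ≈ log₁₀(ε_2/ε_3) = log₁₀(5.623e-03/1.046e-07) = log₁₀(53757.2) ≈ 4.730.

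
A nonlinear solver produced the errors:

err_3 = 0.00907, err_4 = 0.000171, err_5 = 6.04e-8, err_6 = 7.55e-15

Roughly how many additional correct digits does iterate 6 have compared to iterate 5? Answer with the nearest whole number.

7

Digits gained ≈ log₁₀(err_5/err_6) = log₁₀(6.04e-8/7.55e-15) = log₁₀(8e+06) ≈ 6.903.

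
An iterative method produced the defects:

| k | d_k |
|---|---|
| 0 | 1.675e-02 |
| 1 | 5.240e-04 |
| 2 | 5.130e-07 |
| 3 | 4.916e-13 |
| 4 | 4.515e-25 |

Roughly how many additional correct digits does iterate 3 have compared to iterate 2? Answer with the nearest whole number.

6

Digits gained ≈ log₁₀(d_2/d_3) = log₁₀(5.130e-07/4.916e-13) = log₁₀(1.04353e+06) ≈ 6.019.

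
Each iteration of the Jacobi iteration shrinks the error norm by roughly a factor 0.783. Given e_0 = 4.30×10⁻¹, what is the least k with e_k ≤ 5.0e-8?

After k steps, e_k ≈ 4.30×10⁻¹·0.783^k.
Need 0.783^k ≤ 5.0e-8/4.30×10⁻¹ = 1.16279e-07.
k ≥ ln(1.16279e-07)/ln(0.783) = -15.9673/-0.24462 = 65.274.
Smallest integer k = 66.

66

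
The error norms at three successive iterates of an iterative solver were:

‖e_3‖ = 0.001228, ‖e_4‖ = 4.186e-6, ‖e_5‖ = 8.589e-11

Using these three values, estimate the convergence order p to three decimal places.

1.900

p ≈ ln(‖e_5‖/‖e_4‖) / ln(‖e_4‖/‖e_3‖)
  = ln(8.589e-11/4.186e-6) / ln(4.186e-6/0.001228)
  = ln(2.05184e-05) / ln(0.00340879)
  = -10.794189 / -5.681398 ≈ 1.899918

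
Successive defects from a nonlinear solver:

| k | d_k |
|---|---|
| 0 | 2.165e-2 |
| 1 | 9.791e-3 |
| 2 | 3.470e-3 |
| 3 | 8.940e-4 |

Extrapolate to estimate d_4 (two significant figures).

1.5e-4

First estimate the order: p ≈ ln(d_3/d_2) / ln(d_2/d_1) = ln(8.940e-4/3.470e-3)/ln(3.470e-3/9.791e-3) = ln(0.257637)/ln(0.354407) ≈ 1.3074.
Then d_4 ≈ d_3·(d_3/d_2)^p = 8.940e-4·(0.257637)^1.3074 = 8.940e-4·0.169806 ≈ 0.0001518.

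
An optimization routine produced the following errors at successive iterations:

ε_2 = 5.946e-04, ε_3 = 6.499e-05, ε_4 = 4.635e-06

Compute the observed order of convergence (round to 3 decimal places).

1.193

p ≈ ln(ε_4/ε_3) / ln(ε_3/ε_2)
  = ln(4.635e-06/6.499e-05) / ln(6.499e-05/5.946e-04)
  = ln(0.0713187) / ln(0.1093)
  = -2.640597 / -2.213659 ≈ 1.192865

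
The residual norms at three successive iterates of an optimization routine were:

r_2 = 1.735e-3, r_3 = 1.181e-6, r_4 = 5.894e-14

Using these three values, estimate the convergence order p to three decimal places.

2.306

p ≈ ln(r_4/r_3) / ln(r_3/r_2)
  = ln(5.894e-14/1.181e-6) / ln(1.181e-6/1.735e-3)
  = ln(4.99069e-08) / ln(0.000680692)
  = -16.813107 / -7.292401 ≈ 2.305565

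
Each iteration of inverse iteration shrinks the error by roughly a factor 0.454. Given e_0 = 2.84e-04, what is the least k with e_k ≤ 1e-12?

After k steps, e_k ≈ 2.84e-04·0.454^k.
Need 0.454^k ≤ 1e-12/2.84e-04 = 3.52113e-09.
k ≥ ln(3.52113e-09)/ln(0.454) = -19.4645/-0.78966 = 24.649.
Smallest integer k = 25.

25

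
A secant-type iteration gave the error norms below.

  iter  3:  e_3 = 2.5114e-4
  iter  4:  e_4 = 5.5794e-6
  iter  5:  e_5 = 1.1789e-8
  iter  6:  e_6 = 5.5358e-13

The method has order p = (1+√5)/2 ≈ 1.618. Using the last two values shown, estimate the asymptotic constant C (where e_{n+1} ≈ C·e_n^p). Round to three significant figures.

3.73

C ≈ e_6 / e_5^1.618
  = 5.5358e-13 / (1.1789e-8)^1.618
  = 5.5358e-13 / 1.48474e-13 ≈ 3.7285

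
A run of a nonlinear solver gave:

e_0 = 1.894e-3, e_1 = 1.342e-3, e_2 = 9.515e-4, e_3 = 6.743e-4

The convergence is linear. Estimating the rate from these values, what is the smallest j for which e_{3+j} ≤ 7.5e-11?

Rate ρ ≈ e_3/e_2 = 6.743e-4/9.515e-4 = 0.7087.
After j more steps, e_{3+j} ≈ 6.743e-4·ρ^j; need ρ^j ≤ 7.5e-11/6.743e-4 = 1.11226e-07.
j ≥ ln(1.11226e-07)/ln(0.7087) = -16.0117/-0.34432 = 46.502.
So 47 more iterations are needed.

47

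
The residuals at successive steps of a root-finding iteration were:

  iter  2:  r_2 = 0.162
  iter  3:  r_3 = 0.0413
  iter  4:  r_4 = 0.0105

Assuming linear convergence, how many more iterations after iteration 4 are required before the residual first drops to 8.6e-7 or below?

Rate ρ ≈ r_4/r_3 = 0.0105/0.0413 = 0.2542.
After j more steps, r_{4+j} ≈ 0.0105·ρ^j; need ρ^j ≤ 8.6e-7/0.0105 = 8.19048e-05.
j ≥ ln(8.19048e-05)/ln(0.2542) = -9.4100/-1.36963 = 6.870.
So 7 more iterations are needed.

7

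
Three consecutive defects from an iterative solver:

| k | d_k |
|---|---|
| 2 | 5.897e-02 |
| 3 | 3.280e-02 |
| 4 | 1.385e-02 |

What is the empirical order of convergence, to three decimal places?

p ≈ ln(d_4/d_3) / ln(d_3/d_2)
  = ln(1.385e-02/3.280e-02) / ln(3.280e-02/5.897e-02)
  = ln(0.422256) / ln(0.556215)
  = -0.862144 / -0.586600 ≈ 1.469731

1.470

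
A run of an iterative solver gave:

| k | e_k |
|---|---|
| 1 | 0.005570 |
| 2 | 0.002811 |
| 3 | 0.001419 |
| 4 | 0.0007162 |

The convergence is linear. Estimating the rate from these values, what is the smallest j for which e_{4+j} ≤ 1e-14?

37

Rate ρ ≈ e_4/e_3 = 0.0007162/0.001419 = 0.5047.
After j more steps, e_{4+j} ≈ 0.0007162·ρ^j; need ρ^j ≤ 1e-14/0.0007162 = 1.39626e-11.
j ≥ ln(1.39626e-11)/ln(0.5047) = -24.9946/-0.68379 = 36.553.
So 37 more iterations are needed.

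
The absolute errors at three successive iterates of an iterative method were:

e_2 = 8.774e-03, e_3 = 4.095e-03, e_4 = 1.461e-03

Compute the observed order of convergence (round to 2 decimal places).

p ≈ ln(e_4/e_3) / ln(e_3/e_2)
  = ln(1.461e-03/4.095e-03) / ln(4.095e-03/8.774e-03)
  = ln(0.356777) / ln(0.46672)
  = -1.03064 / -0.76203 ≈ 1.35249

1.35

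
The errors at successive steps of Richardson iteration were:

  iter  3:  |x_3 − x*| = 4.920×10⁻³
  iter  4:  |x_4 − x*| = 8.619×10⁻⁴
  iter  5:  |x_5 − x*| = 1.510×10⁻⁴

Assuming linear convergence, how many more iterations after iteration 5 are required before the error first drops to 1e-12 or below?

Rate ρ ≈ |x_5 − x*|/|x_4 − x*| = 1.510×10⁻⁴/8.619×10⁻⁴ = 0.1752.
After j more steps, |x_{5+j} − x*| ≈ 1.510×10⁻⁴·ρ^j; need ρ^j ≤ 1e-12/1.510×10⁻⁴ = 6.62252e-09.
j ≥ ln(6.62252e-09)/ln(0.1752) = -18.8328/-1.74183 = 10.812.
So 11 more iterations are needed.

11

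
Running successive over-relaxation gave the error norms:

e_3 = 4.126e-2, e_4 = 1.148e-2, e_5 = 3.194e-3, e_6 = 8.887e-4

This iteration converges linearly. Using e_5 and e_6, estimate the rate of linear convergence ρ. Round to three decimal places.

ρ ≈ e_6/e_5 = 8.887e-4/3.194e-3 = 0.27824

0.278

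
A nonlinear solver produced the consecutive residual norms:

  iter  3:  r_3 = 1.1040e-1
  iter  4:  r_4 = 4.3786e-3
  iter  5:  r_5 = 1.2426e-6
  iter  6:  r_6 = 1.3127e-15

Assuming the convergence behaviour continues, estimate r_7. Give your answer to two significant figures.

First estimate the order: p ≈ ln(r_6/r_5) / ln(r_5/r_4) = ln(1.3127e-15/1.2426e-6)/ln(1.2426e-6/4.3786e-3) = ln(1.05641e-09)/ln(0.000283789) ≈ 2.5306.
Then r_7 ≈ r_6·(r_6/r_5)^p = 1.3127e-15·(1.05641e-09)^2.5306 = 1.3127e-15·1.92713e-23 ≈ 2.53e-38.

2.5e-38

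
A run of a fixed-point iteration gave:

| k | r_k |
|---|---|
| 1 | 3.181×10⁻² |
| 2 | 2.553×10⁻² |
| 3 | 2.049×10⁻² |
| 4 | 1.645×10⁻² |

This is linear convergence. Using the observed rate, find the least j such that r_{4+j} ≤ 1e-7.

55

Rate ρ ≈ r_4/r_3 = 1.645×10⁻²/2.049×10⁻² = 0.8028.
After j more steps, r_{4+j} ≈ 1.645×10⁻²·ρ^j; need ρ^j ≤ 1e-7/1.645×10⁻² = 6.07903e-06.
j ≥ ln(6.07903e-06)/ln(0.8028) = -12.0107/-0.21965 = 54.681.
So 55 more iterations are needed.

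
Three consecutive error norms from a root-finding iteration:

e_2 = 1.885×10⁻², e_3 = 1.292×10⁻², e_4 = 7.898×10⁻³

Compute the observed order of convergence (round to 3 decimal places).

1.303

p ≈ ln(e_4/e_3) / ln(e_3/e_2)
  = ln(7.898×10⁻³/1.292×10⁻²) / ln(1.292×10⁻²/1.885×10⁻²)
  = ln(0.6113) / ln(0.685411)
  = -0.492167 / -0.377737 ≈ 1.302936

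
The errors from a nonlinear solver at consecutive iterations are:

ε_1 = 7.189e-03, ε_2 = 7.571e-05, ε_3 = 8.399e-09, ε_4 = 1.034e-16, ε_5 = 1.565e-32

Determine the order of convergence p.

2

Consecutive ratios: ε_5/ε_4 = 1.565e-32/1.034e-16 = 1.51354e-16, ε_4/ε_3 = 1.034e-16/8.399e-09 = 1.2311e-08.
p ≈ ln(1.51354e-16)/ln(1.2311e-08) = -36.4269/-18.2128 ≈ 2.00.
So the convergence is quadratic (order 2).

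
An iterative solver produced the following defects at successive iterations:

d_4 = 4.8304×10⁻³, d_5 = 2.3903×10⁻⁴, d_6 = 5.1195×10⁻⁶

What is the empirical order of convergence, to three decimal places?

p ≈ ln(d_6/d_5) / ln(d_5/d_4)
  = ln(5.1195×10⁻⁶/2.3903×10⁻⁴) / ln(2.3903×10⁻⁴/4.8304×10⁻³)
  = ln(0.0214178) / ln(0.0494845)
  = -3.843533 / -3.006096 ≈ 1.278580

1.279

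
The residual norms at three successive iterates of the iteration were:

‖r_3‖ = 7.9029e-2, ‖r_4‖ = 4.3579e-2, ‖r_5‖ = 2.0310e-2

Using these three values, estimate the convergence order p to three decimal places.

1.283

p ≈ ln(‖r_5‖/‖r_4‖) / ln(‖r_4‖/‖r_3‖)
  = ln(2.0310e-2/4.3579e-2) / ln(4.3579e-2/7.9029e-2)
  = ln(0.46605) / ln(0.55143)
  = -0.763462 / -0.595240 ≈ 1.282612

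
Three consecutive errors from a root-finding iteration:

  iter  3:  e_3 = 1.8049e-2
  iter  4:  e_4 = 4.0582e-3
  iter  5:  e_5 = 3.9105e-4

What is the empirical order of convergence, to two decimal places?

p ≈ ln(e_5/e_4) / ln(e_4/e_3)
  = ln(3.9105e-4/4.0582e-3) / ln(4.0582e-3/1.8049e-2)
  = ln(0.0963605) / ln(0.224843)
  = -2.33966 / -1.49235 ≈ 1.56777

1.57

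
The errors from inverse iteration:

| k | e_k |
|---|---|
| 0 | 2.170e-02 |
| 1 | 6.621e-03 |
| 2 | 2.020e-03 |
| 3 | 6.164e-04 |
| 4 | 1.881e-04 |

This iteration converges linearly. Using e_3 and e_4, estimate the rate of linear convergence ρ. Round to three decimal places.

0.305

ρ ≈ e_4/e_3 = 1.881e-04/6.164e-04 = 0.30516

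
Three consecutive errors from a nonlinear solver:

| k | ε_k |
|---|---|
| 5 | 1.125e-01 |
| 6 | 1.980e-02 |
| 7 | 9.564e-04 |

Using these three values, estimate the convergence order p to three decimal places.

1.744

p ≈ ln(ε_7/ε_6) / ln(ε_6/ε_5)
  = ln(9.564e-04/1.980e-02) / ln(1.980e-02/1.125e-01)
  = ln(0.048303) / ln(0.176)
  = -3.030262 / -1.737271 ≈ 1.744266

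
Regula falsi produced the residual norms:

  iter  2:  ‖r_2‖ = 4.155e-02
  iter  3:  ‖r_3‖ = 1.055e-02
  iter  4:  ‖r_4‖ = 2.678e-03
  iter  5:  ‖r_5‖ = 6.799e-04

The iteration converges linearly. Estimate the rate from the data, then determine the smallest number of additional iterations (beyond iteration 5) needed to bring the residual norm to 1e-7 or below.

Rate ρ ≈ ‖r_5‖/‖r_4‖ = 6.799e-04/2.678e-03 = 0.2539.
After j more steps, ‖r_{5+j}‖ ≈ 6.799e-04·ρ^j; need ρ^j ≤ 1e-7/6.799e-04 = 0.00014708.
j ≥ ln(0.00014708)/ln(0.2539) = -8.8245/-1.37081 = 6.437.
So 7 more iterations are needed.

7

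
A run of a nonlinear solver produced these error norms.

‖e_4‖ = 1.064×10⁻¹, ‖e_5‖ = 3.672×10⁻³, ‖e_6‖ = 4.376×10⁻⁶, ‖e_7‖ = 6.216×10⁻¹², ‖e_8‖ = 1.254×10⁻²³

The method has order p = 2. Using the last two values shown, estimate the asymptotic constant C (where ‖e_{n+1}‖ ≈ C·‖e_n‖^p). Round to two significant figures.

0.32

C ≈ ‖e_8‖ / ‖e_7‖^2
  = 1.254×10⁻²³ / (6.216×10⁻¹²)^2
  = 1.254×10⁻²³ / 3.86387e-23 ≈ 0.32455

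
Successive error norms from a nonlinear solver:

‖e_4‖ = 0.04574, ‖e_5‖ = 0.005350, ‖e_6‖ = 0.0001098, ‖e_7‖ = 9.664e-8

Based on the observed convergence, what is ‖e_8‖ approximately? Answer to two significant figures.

First estimate the order: p ≈ ln(‖e_7‖/‖e_6‖) / ln(‖e_6‖/‖e_5‖) = ln(9.664e-8/0.0001098)/ln(0.0001098/0.005350) = ln(0.000880146)/ln(0.0205234) ≈ 1.8104.
Then ‖e_8‖ ≈ ‖e_7‖·(‖e_7‖/‖e_6‖)^p = 9.664e-8·(0.000880146)^1.8104 = 9.664e-8·2.9405e-06 ≈ 2.842e-13.

2.8e-13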